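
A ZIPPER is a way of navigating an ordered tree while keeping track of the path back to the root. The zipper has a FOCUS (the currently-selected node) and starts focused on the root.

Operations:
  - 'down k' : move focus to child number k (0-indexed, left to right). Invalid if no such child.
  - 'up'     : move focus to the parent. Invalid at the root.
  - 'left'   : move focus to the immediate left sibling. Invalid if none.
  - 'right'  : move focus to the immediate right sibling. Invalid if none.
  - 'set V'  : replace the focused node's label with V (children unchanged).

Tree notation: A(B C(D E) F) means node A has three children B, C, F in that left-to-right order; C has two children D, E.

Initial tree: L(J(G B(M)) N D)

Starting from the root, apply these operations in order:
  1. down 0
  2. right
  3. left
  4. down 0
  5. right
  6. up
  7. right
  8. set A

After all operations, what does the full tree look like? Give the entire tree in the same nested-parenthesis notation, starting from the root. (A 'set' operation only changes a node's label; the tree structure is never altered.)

Step 1 (down 0): focus=J path=0 depth=1 children=['G', 'B'] left=[] right=['N', 'D'] parent=L
Step 2 (right): focus=N path=1 depth=1 children=[] left=['J'] right=['D'] parent=L
Step 3 (left): focus=J path=0 depth=1 children=['G', 'B'] left=[] right=['N', 'D'] parent=L
Step 4 (down 0): focus=G path=0/0 depth=2 children=[] left=[] right=['B'] parent=J
Step 5 (right): focus=B path=0/1 depth=2 children=['M'] left=['G'] right=[] parent=J
Step 6 (up): focus=J path=0 depth=1 children=['G', 'B'] left=[] right=['N', 'D'] parent=L
Step 7 (right): focus=N path=1 depth=1 children=[] left=['J'] right=['D'] parent=L
Step 8 (set A): focus=A path=1 depth=1 children=[] left=['J'] right=['D'] parent=L

Answer: L(J(G B(M)) A D)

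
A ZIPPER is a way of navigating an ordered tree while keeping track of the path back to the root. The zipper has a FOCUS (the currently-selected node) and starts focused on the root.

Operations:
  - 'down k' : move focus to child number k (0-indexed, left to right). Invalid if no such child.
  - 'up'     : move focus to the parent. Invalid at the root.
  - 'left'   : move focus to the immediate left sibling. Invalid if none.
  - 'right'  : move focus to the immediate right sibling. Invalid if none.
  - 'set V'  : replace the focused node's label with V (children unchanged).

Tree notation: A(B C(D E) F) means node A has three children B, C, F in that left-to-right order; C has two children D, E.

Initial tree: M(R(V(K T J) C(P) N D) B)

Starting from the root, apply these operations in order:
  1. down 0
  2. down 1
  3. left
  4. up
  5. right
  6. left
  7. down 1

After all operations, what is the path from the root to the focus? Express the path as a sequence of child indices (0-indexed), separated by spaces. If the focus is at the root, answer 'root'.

Answer: 0 1

Derivation:
Step 1 (down 0): focus=R path=0 depth=1 children=['V', 'C', 'N', 'D'] left=[] right=['B'] parent=M
Step 2 (down 1): focus=C path=0/1 depth=2 children=['P'] left=['V'] right=['N', 'D'] parent=R
Step 3 (left): focus=V path=0/0 depth=2 children=['K', 'T', 'J'] left=[] right=['C', 'N', 'D'] parent=R
Step 4 (up): focus=R path=0 depth=1 children=['V', 'C', 'N', 'D'] left=[] right=['B'] parent=M
Step 5 (right): focus=B path=1 depth=1 children=[] left=['R'] right=[] parent=M
Step 6 (left): focus=R path=0 depth=1 children=['V', 'C', 'N', 'D'] left=[] right=['B'] parent=M
Step 7 (down 1): focus=C path=0/1 depth=2 children=['P'] left=['V'] right=['N', 'D'] parent=R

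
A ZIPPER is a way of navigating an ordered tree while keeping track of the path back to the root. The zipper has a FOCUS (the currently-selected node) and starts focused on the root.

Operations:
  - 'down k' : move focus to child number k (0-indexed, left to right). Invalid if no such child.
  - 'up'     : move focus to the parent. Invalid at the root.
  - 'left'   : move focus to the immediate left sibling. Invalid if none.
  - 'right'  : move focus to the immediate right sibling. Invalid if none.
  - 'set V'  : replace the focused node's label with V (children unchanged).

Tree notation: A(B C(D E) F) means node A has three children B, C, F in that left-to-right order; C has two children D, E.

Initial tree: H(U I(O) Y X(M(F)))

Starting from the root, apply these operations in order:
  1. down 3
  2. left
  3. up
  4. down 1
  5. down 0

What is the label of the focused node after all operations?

Answer: O

Derivation:
Step 1 (down 3): focus=X path=3 depth=1 children=['M'] left=['U', 'I', 'Y'] right=[] parent=H
Step 2 (left): focus=Y path=2 depth=1 children=[] left=['U', 'I'] right=['X'] parent=H
Step 3 (up): focus=H path=root depth=0 children=['U', 'I', 'Y', 'X'] (at root)
Step 4 (down 1): focus=I path=1 depth=1 children=['O'] left=['U'] right=['Y', 'X'] parent=H
Step 5 (down 0): focus=O path=1/0 depth=2 children=[] left=[] right=[] parent=I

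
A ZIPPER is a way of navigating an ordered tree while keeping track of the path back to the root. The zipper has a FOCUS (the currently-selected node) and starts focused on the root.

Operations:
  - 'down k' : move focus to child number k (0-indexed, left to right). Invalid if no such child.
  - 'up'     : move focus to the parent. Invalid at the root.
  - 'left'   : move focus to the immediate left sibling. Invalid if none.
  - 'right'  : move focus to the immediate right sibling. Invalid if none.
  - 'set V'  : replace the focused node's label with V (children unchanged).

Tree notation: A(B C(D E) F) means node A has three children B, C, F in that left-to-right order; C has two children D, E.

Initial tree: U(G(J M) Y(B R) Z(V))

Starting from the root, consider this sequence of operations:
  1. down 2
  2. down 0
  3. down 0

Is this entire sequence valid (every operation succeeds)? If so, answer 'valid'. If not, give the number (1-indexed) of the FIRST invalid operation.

Step 1 (down 2): focus=Z path=2 depth=1 children=['V'] left=['G', 'Y'] right=[] parent=U
Step 2 (down 0): focus=V path=2/0 depth=2 children=[] left=[] right=[] parent=Z
Step 3 (down 0): INVALID

Answer: 3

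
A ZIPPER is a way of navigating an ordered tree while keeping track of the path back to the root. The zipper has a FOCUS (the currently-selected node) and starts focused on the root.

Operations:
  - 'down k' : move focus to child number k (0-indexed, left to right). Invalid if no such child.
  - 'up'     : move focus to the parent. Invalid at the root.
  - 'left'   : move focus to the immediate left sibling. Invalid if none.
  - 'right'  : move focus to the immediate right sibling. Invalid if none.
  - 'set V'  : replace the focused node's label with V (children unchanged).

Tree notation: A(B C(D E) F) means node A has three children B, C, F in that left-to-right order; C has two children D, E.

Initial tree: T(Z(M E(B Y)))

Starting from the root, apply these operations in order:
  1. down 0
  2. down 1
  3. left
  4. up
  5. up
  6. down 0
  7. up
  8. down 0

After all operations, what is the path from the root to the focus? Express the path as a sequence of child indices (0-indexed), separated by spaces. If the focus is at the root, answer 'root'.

Answer: 0

Derivation:
Step 1 (down 0): focus=Z path=0 depth=1 children=['M', 'E'] left=[] right=[] parent=T
Step 2 (down 1): focus=E path=0/1 depth=2 children=['B', 'Y'] left=['M'] right=[] parent=Z
Step 3 (left): focus=M path=0/0 depth=2 children=[] left=[] right=['E'] parent=Z
Step 4 (up): focus=Z path=0 depth=1 children=['M', 'E'] left=[] right=[] parent=T
Step 5 (up): focus=T path=root depth=0 children=['Z'] (at root)
Step 6 (down 0): focus=Z path=0 depth=1 children=['M', 'E'] left=[] right=[] parent=T
Step 7 (up): focus=T path=root depth=0 children=['Z'] (at root)
Step 8 (down 0): focus=Z path=0 depth=1 children=['M', 'E'] left=[] right=[] parent=T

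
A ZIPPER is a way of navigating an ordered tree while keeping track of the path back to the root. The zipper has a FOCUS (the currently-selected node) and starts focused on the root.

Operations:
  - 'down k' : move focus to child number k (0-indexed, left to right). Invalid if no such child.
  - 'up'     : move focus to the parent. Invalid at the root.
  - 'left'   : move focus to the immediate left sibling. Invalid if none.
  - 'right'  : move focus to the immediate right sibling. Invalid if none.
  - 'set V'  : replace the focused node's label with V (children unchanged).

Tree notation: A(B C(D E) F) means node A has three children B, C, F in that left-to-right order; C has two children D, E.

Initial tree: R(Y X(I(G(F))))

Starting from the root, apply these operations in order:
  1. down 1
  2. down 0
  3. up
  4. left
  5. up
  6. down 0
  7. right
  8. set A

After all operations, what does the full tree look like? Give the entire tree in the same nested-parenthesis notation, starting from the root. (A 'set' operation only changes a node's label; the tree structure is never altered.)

Answer: R(Y A(I(G(F))))

Derivation:
Step 1 (down 1): focus=X path=1 depth=1 children=['I'] left=['Y'] right=[] parent=R
Step 2 (down 0): focus=I path=1/0 depth=2 children=['G'] left=[] right=[] parent=X
Step 3 (up): focus=X path=1 depth=1 children=['I'] left=['Y'] right=[] parent=R
Step 4 (left): focus=Y path=0 depth=1 children=[] left=[] right=['X'] parent=R
Step 5 (up): focus=R path=root depth=0 children=['Y', 'X'] (at root)
Step 6 (down 0): focus=Y path=0 depth=1 children=[] left=[] right=['X'] parent=R
Step 7 (right): focus=X path=1 depth=1 children=['I'] left=['Y'] right=[] parent=R
Step 8 (set A): focus=A path=1 depth=1 children=['I'] left=['Y'] right=[] parent=R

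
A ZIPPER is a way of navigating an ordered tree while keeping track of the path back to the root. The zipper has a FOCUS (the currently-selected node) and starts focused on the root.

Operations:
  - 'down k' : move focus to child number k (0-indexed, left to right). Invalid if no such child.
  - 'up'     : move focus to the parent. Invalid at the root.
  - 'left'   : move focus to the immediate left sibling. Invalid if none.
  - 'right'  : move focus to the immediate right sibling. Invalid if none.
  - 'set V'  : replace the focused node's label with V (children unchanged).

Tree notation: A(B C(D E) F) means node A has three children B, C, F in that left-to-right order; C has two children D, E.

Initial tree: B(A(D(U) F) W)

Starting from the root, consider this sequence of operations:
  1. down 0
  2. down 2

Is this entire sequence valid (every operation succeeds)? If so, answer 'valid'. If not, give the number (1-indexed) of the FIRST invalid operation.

Step 1 (down 0): focus=A path=0 depth=1 children=['D', 'F'] left=[] right=['W'] parent=B
Step 2 (down 2): INVALID

Answer: 2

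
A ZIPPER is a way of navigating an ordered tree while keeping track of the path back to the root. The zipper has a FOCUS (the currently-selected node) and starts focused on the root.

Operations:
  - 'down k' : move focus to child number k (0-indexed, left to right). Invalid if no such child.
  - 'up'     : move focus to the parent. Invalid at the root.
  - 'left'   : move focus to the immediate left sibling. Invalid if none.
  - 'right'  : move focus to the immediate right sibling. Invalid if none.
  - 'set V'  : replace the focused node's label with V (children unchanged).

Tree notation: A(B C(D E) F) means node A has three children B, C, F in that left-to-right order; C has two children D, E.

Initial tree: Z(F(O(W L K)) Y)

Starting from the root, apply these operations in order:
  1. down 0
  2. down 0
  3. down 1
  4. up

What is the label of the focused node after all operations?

Step 1 (down 0): focus=F path=0 depth=1 children=['O'] left=[] right=['Y'] parent=Z
Step 2 (down 0): focus=O path=0/0 depth=2 children=['W', 'L', 'K'] left=[] right=[] parent=F
Step 3 (down 1): focus=L path=0/0/1 depth=3 children=[] left=['W'] right=['K'] parent=O
Step 4 (up): focus=O path=0/0 depth=2 children=['W', 'L', 'K'] left=[] right=[] parent=F

Answer: O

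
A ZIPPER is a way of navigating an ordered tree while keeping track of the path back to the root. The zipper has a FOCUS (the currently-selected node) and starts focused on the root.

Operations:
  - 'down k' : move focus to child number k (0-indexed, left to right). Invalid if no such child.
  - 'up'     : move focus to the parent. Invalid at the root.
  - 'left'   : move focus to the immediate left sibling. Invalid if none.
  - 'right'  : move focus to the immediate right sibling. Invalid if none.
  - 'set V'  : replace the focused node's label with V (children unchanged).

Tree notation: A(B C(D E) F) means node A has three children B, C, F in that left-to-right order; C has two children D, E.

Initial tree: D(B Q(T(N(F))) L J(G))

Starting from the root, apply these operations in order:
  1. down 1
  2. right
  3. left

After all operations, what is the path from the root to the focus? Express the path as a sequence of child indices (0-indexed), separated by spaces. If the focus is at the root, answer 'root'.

Step 1 (down 1): focus=Q path=1 depth=1 children=['T'] left=['B'] right=['L', 'J'] parent=D
Step 2 (right): focus=L path=2 depth=1 children=[] left=['B', 'Q'] right=['J'] parent=D
Step 3 (left): focus=Q path=1 depth=1 children=['T'] left=['B'] right=['L', 'J'] parent=D

Answer: 1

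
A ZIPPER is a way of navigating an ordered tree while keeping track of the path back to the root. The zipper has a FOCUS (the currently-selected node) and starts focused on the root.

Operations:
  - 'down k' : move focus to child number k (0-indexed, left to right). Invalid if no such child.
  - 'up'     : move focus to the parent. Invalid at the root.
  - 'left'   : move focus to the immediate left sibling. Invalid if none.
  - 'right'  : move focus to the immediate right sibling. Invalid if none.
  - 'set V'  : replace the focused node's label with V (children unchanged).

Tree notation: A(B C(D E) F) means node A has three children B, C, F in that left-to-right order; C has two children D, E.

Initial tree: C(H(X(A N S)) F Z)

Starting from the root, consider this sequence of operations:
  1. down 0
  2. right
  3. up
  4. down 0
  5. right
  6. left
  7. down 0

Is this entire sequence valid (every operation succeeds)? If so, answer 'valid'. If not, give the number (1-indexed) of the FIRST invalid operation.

Answer: valid

Derivation:
Step 1 (down 0): focus=H path=0 depth=1 children=['X'] left=[] right=['F', 'Z'] parent=C
Step 2 (right): focus=F path=1 depth=1 children=[] left=['H'] right=['Z'] parent=C
Step 3 (up): focus=C path=root depth=0 children=['H', 'F', 'Z'] (at root)
Step 4 (down 0): focus=H path=0 depth=1 children=['X'] left=[] right=['F', 'Z'] parent=C
Step 5 (right): focus=F path=1 depth=1 children=[] left=['H'] right=['Z'] parent=C
Step 6 (left): focus=H path=0 depth=1 children=['X'] left=[] right=['F', 'Z'] parent=C
Step 7 (down 0): focus=X path=0/0 depth=2 children=['A', 'N', 'S'] left=[] right=[] parent=H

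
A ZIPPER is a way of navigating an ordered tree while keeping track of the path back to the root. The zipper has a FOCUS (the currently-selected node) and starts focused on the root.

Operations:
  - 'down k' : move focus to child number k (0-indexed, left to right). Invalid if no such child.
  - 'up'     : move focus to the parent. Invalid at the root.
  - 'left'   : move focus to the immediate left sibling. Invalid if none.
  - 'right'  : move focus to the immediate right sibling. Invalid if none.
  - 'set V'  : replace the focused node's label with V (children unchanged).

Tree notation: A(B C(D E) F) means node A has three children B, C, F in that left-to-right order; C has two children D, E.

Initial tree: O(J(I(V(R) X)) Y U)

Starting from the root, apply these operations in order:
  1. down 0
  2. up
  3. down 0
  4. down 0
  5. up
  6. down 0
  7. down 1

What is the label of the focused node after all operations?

Answer: X

Derivation:
Step 1 (down 0): focus=J path=0 depth=1 children=['I'] left=[] right=['Y', 'U'] parent=O
Step 2 (up): focus=O path=root depth=0 children=['J', 'Y', 'U'] (at root)
Step 3 (down 0): focus=J path=0 depth=1 children=['I'] left=[] right=['Y', 'U'] parent=O
Step 4 (down 0): focus=I path=0/0 depth=2 children=['V', 'X'] left=[] right=[] parent=J
Step 5 (up): focus=J path=0 depth=1 children=['I'] left=[] right=['Y', 'U'] parent=O
Step 6 (down 0): focus=I path=0/0 depth=2 children=['V', 'X'] left=[] right=[] parent=J
Step 7 (down 1): focus=X path=0/0/1 depth=3 children=[] left=['V'] right=[] parent=I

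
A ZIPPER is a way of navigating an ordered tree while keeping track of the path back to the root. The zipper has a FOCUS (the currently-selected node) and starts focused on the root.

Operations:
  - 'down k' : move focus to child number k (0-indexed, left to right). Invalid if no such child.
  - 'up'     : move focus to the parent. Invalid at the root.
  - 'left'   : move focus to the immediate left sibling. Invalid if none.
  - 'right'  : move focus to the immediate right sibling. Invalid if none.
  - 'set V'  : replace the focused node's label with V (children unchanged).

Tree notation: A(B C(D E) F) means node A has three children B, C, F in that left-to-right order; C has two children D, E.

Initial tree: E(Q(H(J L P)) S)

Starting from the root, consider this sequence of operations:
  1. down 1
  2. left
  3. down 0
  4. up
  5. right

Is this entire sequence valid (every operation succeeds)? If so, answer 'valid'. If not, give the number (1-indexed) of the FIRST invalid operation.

Answer: valid

Derivation:
Step 1 (down 1): focus=S path=1 depth=1 children=[] left=['Q'] right=[] parent=E
Step 2 (left): focus=Q path=0 depth=1 children=['H'] left=[] right=['S'] parent=E
Step 3 (down 0): focus=H path=0/0 depth=2 children=['J', 'L', 'P'] left=[] right=[] parent=Q
Step 4 (up): focus=Q path=0 depth=1 children=['H'] left=[] right=['S'] parent=E
Step 5 (right): focus=S path=1 depth=1 children=[] left=['Q'] right=[] parent=E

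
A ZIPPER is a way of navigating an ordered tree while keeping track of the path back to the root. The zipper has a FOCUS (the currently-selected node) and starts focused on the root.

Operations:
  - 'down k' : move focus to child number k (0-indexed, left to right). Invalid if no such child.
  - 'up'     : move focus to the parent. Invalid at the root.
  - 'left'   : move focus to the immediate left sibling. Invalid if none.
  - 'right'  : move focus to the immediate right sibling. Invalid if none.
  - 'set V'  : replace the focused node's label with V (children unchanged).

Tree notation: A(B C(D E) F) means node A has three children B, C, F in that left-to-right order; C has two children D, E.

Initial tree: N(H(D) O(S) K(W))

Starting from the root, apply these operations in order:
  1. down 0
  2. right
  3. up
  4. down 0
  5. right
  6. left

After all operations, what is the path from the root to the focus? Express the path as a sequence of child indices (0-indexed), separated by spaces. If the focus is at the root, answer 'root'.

Step 1 (down 0): focus=H path=0 depth=1 children=['D'] left=[] right=['O', 'K'] parent=N
Step 2 (right): focus=O path=1 depth=1 children=['S'] left=['H'] right=['K'] parent=N
Step 3 (up): focus=N path=root depth=0 children=['H', 'O', 'K'] (at root)
Step 4 (down 0): focus=H path=0 depth=1 children=['D'] left=[] right=['O', 'K'] parent=N
Step 5 (right): focus=O path=1 depth=1 children=['S'] left=['H'] right=['K'] parent=N
Step 6 (left): focus=H path=0 depth=1 children=['D'] left=[] right=['O', 'K'] parent=N

Answer: 0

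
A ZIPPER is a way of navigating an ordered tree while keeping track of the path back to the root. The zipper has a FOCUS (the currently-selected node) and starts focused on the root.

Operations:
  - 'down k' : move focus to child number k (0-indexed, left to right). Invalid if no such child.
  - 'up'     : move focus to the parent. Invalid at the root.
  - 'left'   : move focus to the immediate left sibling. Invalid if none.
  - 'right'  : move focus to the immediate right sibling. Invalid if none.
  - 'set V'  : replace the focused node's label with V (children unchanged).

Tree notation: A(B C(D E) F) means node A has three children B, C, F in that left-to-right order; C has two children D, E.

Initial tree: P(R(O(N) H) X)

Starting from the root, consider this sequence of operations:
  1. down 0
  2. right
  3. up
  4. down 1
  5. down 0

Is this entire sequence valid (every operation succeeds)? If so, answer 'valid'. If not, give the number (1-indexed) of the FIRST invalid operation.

Answer: 5

Derivation:
Step 1 (down 0): focus=R path=0 depth=1 children=['O', 'H'] left=[] right=['X'] parent=P
Step 2 (right): focus=X path=1 depth=1 children=[] left=['R'] right=[] parent=P
Step 3 (up): focus=P path=root depth=0 children=['R', 'X'] (at root)
Step 4 (down 1): focus=X path=1 depth=1 children=[] left=['R'] right=[] parent=P
Step 5 (down 0): INVALID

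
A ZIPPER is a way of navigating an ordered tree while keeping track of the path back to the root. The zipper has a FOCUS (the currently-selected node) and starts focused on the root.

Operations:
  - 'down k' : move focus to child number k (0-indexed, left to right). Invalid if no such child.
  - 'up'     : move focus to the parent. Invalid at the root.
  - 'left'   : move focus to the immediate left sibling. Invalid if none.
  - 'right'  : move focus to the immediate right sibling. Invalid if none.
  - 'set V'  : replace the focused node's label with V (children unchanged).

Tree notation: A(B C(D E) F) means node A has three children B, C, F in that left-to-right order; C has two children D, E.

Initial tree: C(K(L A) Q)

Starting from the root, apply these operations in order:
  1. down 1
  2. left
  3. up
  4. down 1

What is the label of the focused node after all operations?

Answer: Q

Derivation:
Step 1 (down 1): focus=Q path=1 depth=1 children=[] left=['K'] right=[] parent=C
Step 2 (left): focus=K path=0 depth=1 children=['L', 'A'] left=[] right=['Q'] parent=C
Step 3 (up): focus=C path=root depth=0 children=['K', 'Q'] (at root)
Step 4 (down 1): focus=Q path=1 depth=1 children=[] left=['K'] right=[] parent=C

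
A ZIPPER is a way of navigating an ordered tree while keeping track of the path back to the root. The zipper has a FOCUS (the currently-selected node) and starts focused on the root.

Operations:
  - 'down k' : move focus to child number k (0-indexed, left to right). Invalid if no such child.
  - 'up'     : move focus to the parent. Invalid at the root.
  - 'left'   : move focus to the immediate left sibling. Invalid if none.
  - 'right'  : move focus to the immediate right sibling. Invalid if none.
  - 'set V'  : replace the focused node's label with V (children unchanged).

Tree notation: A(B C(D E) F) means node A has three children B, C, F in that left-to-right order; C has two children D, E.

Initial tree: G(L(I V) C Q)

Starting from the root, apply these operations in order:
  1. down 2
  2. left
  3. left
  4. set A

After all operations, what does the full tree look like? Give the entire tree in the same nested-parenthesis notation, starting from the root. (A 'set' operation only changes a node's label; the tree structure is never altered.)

Step 1 (down 2): focus=Q path=2 depth=1 children=[] left=['L', 'C'] right=[] parent=G
Step 2 (left): focus=C path=1 depth=1 children=[] left=['L'] right=['Q'] parent=G
Step 3 (left): focus=L path=0 depth=1 children=['I', 'V'] left=[] right=['C', 'Q'] parent=G
Step 4 (set A): focus=A path=0 depth=1 children=['I', 'V'] left=[] right=['C', 'Q'] parent=G

Answer: G(A(I V) C Q)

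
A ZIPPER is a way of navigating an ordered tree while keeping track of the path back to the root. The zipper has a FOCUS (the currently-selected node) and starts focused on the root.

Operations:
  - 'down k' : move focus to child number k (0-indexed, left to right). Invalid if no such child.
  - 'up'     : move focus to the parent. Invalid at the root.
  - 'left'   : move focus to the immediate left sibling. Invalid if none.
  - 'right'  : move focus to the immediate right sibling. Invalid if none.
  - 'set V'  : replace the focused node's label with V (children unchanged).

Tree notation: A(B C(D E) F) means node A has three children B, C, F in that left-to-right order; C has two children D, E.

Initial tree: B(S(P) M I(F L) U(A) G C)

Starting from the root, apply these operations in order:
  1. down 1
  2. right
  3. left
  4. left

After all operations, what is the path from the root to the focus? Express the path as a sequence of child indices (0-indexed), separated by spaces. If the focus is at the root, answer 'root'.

Answer: 0

Derivation:
Step 1 (down 1): focus=M path=1 depth=1 children=[] left=['S'] right=['I', 'U', 'G', 'C'] parent=B
Step 2 (right): focus=I path=2 depth=1 children=['F', 'L'] left=['S', 'M'] right=['U', 'G', 'C'] parent=B
Step 3 (left): focus=M path=1 depth=1 children=[] left=['S'] right=['I', 'U', 'G', 'C'] parent=B
Step 4 (left): focus=S path=0 depth=1 children=['P'] left=[] right=['M', 'I', 'U', 'G', 'C'] parent=B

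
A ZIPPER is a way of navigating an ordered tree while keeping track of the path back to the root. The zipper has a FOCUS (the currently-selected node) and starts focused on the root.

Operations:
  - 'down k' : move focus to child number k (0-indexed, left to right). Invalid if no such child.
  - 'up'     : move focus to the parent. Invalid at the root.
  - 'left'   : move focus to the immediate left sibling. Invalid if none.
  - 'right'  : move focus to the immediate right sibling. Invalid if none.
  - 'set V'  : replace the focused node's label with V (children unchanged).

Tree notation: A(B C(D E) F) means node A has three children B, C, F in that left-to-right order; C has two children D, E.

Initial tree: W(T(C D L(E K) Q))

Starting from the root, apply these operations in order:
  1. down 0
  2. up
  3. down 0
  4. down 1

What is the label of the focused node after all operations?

Answer: D

Derivation:
Step 1 (down 0): focus=T path=0 depth=1 children=['C', 'D', 'L', 'Q'] left=[] right=[] parent=W
Step 2 (up): focus=W path=root depth=0 children=['T'] (at root)
Step 3 (down 0): focus=T path=0 depth=1 children=['C', 'D', 'L', 'Q'] left=[] right=[] parent=W
Step 4 (down 1): focus=D path=0/1 depth=2 children=[] left=['C'] right=['L', 'Q'] parent=T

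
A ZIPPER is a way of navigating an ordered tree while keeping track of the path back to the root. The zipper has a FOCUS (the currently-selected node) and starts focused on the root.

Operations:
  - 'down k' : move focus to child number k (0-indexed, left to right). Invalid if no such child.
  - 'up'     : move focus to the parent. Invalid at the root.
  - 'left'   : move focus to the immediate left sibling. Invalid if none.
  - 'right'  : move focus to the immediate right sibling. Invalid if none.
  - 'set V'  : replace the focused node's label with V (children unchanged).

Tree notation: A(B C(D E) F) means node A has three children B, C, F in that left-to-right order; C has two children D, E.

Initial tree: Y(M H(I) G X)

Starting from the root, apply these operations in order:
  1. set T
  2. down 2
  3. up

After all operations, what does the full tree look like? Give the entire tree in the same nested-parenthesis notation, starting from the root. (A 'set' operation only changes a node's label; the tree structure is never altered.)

Step 1 (set T): focus=T path=root depth=0 children=['M', 'H', 'G', 'X'] (at root)
Step 2 (down 2): focus=G path=2 depth=1 children=[] left=['M', 'H'] right=['X'] parent=T
Step 3 (up): focus=T path=root depth=0 children=['M', 'H', 'G', 'X'] (at root)

Answer: T(M H(I) G X)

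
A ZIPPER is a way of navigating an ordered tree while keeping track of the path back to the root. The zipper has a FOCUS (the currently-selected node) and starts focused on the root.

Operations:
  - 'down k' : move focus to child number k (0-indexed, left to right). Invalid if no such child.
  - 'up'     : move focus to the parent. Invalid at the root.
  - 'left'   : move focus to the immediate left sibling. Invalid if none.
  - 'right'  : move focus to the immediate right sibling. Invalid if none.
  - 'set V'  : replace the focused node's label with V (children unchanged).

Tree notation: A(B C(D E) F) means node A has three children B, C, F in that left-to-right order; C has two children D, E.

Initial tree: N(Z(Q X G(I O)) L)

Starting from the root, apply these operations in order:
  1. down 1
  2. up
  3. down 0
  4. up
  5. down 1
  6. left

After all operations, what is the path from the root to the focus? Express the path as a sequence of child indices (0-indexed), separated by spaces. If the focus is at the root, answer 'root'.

Answer: 0

Derivation:
Step 1 (down 1): focus=L path=1 depth=1 children=[] left=['Z'] right=[] parent=N
Step 2 (up): focus=N path=root depth=0 children=['Z', 'L'] (at root)
Step 3 (down 0): focus=Z path=0 depth=1 children=['Q', 'X', 'G'] left=[] right=['L'] parent=N
Step 4 (up): focus=N path=root depth=0 children=['Z', 'L'] (at root)
Step 5 (down 1): focus=L path=1 depth=1 children=[] left=['Z'] right=[] parent=N
Step 6 (left): focus=Z path=0 depth=1 children=['Q', 'X', 'G'] left=[] right=['L'] parent=N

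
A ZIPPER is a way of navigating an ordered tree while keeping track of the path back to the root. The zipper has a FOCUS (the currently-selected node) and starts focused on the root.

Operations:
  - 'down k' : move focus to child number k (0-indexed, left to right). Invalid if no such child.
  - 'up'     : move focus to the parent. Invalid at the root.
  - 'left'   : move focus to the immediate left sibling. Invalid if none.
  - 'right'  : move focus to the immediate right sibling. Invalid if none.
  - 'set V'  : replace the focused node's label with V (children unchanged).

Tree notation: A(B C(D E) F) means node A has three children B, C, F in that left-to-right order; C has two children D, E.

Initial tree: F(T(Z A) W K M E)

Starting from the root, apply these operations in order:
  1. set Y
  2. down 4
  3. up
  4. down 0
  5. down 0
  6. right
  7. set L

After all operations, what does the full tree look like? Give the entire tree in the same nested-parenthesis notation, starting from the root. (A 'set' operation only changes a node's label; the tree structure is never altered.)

Step 1 (set Y): focus=Y path=root depth=0 children=['T', 'W', 'K', 'M', 'E'] (at root)
Step 2 (down 4): focus=E path=4 depth=1 children=[] left=['T', 'W', 'K', 'M'] right=[] parent=Y
Step 3 (up): focus=Y path=root depth=0 children=['T', 'W', 'K', 'M', 'E'] (at root)
Step 4 (down 0): focus=T path=0 depth=1 children=['Z', 'A'] left=[] right=['W', 'K', 'M', 'E'] parent=Y
Step 5 (down 0): focus=Z path=0/0 depth=2 children=[] left=[] right=['A'] parent=T
Step 6 (right): focus=A path=0/1 depth=2 children=[] left=['Z'] right=[] parent=T
Step 7 (set L): focus=L path=0/1 depth=2 children=[] left=['Z'] right=[] parent=T

Answer: Y(T(Z L) W K M E)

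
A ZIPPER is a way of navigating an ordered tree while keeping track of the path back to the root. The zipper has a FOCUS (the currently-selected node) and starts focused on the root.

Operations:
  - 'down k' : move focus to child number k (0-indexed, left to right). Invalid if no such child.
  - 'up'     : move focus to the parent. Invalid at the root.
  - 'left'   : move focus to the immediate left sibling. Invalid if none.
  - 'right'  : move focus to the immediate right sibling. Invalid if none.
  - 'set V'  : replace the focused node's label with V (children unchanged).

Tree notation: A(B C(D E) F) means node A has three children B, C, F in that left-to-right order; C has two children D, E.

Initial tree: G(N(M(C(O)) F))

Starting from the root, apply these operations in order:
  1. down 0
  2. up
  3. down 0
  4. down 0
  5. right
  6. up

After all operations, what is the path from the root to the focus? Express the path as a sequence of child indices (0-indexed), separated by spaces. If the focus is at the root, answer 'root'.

Step 1 (down 0): focus=N path=0 depth=1 children=['M', 'F'] left=[] right=[] parent=G
Step 2 (up): focus=G path=root depth=0 children=['N'] (at root)
Step 3 (down 0): focus=N path=0 depth=1 children=['M', 'F'] left=[] right=[] parent=G
Step 4 (down 0): focus=M path=0/0 depth=2 children=['C'] left=[] right=['F'] parent=N
Step 5 (right): focus=F path=0/1 depth=2 children=[] left=['M'] right=[] parent=N
Step 6 (up): focus=N path=0 depth=1 children=['M', 'F'] left=[] right=[] parent=G

Answer: 0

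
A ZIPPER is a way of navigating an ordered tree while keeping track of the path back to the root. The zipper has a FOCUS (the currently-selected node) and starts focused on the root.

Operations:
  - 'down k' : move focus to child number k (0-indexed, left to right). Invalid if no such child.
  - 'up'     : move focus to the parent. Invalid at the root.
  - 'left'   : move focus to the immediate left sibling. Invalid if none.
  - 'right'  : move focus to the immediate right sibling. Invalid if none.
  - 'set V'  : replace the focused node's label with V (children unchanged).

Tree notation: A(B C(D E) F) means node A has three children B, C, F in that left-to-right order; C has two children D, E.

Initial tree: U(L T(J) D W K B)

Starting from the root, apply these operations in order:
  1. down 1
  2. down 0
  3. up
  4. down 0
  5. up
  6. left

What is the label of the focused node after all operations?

Step 1 (down 1): focus=T path=1 depth=1 children=['J'] left=['L'] right=['D', 'W', 'K', 'B'] parent=U
Step 2 (down 0): focus=J path=1/0 depth=2 children=[] left=[] right=[] parent=T
Step 3 (up): focus=T path=1 depth=1 children=['J'] left=['L'] right=['D', 'W', 'K', 'B'] parent=U
Step 4 (down 0): focus=J path=1/0 depth=2 children=[] left=[] right=[] parent=T
Step 5 (up): focus=T path=1 depth=1 children=['J'] left=['L'] right=['D', 'W', 'K', 'B'] parent=U
Step 6 (left): focus=L path=0 depth=1 children=[] left=[] right=['T', 'D', 'W', 'K', 'B'] parent=U

Answer: L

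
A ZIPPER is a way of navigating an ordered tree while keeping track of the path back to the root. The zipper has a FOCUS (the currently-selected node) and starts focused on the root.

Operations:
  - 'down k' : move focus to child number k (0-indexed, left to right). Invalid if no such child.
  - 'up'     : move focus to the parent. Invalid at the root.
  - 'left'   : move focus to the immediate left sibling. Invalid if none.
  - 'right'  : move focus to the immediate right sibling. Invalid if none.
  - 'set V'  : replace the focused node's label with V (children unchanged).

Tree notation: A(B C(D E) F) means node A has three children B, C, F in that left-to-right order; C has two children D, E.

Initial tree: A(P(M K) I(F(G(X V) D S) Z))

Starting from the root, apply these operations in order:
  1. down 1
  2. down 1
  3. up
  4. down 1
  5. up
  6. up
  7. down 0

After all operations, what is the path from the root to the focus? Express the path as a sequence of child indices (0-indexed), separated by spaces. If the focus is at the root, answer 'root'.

Step 1 (down 1): focus=I path=1 depth=1 children=['F', 'Z'] left=['P'] right=[] parent=A
Step 2 (down 1): focus=Z path=1/1 depth=2 children=[] left=['F'] right=[] parent=I
Step 3 (up): focus=I path=1 depth=1 children=['F', 'Z'] left=['P'] right=[] parent=A
Step 4 (down 1): focus=Z path=1/1 depth=2 children=[] left=['F'] right=[] parent=I
Step 5 (up): focus=I path=1 depth=1 children=['F', 'Z'] left=['P'] right=[] parent=A
Step 6 (up): focus=A path=root depth=0 children=['P', 'I'] (at root)
Step 7 (down 0): focus=P path=0 depth=1 children=['M', 'K'] left=[] right=['I'] parent=A

Answer: 0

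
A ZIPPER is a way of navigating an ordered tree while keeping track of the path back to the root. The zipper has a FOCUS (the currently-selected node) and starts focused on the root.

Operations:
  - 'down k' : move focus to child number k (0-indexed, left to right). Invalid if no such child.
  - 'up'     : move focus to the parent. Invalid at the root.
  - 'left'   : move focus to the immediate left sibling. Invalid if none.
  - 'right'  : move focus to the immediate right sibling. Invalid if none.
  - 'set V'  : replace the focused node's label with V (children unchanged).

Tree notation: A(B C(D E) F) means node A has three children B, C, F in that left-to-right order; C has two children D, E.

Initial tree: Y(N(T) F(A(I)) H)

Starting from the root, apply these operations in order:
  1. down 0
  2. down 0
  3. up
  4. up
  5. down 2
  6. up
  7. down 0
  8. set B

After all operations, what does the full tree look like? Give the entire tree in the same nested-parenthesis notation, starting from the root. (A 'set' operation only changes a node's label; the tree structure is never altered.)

Step 1 (down 0): focus=N path=0 depth=1 children=['T'] left=[] right=['F', 'H'] parent=Y
Step 2 (down 0): focus=T path=0/0 depth=2 children=[] left=[] right=[] parent=N
Step 3 (up): focus=N path=0 depth=1 children=['T'] left=[] right=['F', 'H'] parent=Y
Step 4 (up): focus=Y path=root depth=0 children=['N', 'F', 'H'] (at root)
Step 5 (down 2): focus=H path=2 depth=1 children=[] left=['N', 'F'] right=[] parent=Y
Step 6 (up): focus=Y path=root depth=0 children=['N', 'F', 'H'] (at root)
Step 7 (down 0): focus=N path=0 depth=1 children=['T'] left=[] right=['F', 'H'] parent=Y
Step 8 (set B): focus=B path=0 depth=1 children=['T'] left=[] right=['F', 'H'] parent=Y

Answer: Y(B(T) F(A(I)) H)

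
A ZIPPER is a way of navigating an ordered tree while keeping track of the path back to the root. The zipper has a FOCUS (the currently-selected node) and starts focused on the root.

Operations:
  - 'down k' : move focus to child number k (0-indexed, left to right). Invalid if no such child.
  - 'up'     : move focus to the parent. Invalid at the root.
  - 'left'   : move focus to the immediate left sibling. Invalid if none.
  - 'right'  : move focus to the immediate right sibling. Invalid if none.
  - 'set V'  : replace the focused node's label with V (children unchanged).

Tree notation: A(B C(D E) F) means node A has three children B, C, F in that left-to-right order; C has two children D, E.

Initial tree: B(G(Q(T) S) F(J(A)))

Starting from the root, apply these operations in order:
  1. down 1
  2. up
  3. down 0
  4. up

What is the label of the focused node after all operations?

Step 1 (down 1): focus=F path=1 depth=1 children=['J'] left=['G'] right=[] parent=B
Step 2 (up): focus=B path=root depth=0 children=['G', 'F'] (at root)
Step 3 (down 0): focus=G path=0 depth=1 children=['Q', 'S'] left=[] right=['F'] parent=B
Step 4 (up): focus=B path=root depth=0 children=['G', 'F'] (at root)

Answer: B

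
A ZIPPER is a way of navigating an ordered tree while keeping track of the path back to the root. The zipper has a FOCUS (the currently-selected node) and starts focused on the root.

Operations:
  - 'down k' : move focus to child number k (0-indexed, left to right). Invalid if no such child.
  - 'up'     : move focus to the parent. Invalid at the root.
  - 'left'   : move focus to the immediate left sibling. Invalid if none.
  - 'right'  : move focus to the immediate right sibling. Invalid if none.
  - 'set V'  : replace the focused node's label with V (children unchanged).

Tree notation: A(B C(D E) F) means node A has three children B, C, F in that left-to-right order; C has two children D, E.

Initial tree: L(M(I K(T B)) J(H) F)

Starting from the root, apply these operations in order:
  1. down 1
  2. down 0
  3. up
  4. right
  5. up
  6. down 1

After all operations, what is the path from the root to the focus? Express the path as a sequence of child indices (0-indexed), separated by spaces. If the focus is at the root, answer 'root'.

Answer: 1

Derivation:
Step 1 (down 1): focus=J path=1 depth=1 children=['H'] left=['M'] right=['F'] parent=L
Step 2 (down 0): focus=H path=1/0 depth=2 children=[] left=[] right=[] parent=J
Step 3 (up): focus=J path=1 depth=1 children=['H'] left=['M'] right=['F'] parent=L
Step 4 (right): focus=F path=2 depth=1 children=[] left=['M', 'J'] right=[] parent=L
Step 5 (up): focus=L path=root depth=0 children=['M', 'J', 'F'] (at root)
Step 6 (down 1): focus=J path=1 depth=1 children=['H'] left=['M'] right=['F'] parent=L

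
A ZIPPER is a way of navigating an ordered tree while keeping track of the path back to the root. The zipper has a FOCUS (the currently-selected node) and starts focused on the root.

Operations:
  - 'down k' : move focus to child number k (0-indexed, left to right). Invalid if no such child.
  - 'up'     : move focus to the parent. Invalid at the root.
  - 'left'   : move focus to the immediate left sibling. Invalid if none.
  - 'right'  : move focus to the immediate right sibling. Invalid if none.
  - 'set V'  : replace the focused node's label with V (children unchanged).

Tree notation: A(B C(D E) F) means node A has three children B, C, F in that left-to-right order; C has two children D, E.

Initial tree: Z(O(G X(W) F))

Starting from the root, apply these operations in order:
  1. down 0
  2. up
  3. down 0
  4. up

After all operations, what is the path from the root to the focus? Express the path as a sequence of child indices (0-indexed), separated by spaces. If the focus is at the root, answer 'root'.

Step 1 (down 0): focus=O path=0 depth=1 children=['G', 'X', 'F'] left=[] right=[] parent=Z
Step 2 (up): focus=Z path=root depth=0 children=['O'] (at root)
Step 3 (down 0): focus=O path=0 depth=1 children=['G', 'X', 'F'] left=[] right=[] parent=Z
Step 4 (up): focus=Z path=root depth=0 children=['O'] (at root)

Answer: root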